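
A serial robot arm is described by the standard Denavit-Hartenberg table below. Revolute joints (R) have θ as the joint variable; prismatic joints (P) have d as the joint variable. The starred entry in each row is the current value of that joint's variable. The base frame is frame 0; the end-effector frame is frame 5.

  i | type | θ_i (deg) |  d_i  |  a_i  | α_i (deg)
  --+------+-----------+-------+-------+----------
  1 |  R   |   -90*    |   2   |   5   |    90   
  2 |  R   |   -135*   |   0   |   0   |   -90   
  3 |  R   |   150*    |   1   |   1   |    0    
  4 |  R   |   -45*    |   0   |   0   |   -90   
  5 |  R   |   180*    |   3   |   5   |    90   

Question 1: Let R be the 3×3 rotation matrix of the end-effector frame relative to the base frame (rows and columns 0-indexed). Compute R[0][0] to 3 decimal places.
-0.966

End-effector x-axis (col 0 of R) = (-0.9659,0.1830,-0.1830)
R[0][0] = -0.9659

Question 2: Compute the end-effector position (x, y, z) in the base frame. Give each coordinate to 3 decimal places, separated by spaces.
-5.106 -7.453 3.039

after link 1: o_1 = (0.0000, -5.0000, 2.0000)
after link 2: o_2 = (0.0000, -5.0000, 2.0000)
after link 3: o_3 = (0.5000, -6.3195, 1.9053)
after link 4: o_4 = (0.5000, -6.3195, 1.9053)
after link 5: o_5 = (-5.1061, -7.4535, 3.0392)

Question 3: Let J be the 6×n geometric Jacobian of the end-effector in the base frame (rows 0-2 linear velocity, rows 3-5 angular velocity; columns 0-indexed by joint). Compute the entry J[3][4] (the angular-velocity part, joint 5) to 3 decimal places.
-0.259

axis z_4 = (-0.2588,-0.6830,0.6830); lever o_n−o_4 = (-5.6061,-1.1340,1.1340)
cross product → J_v[:, 4] = (-0.0000,-3.5355,-3.5355)
J_ω[:, 4] = z_4
entry J[3][4] = -0.2588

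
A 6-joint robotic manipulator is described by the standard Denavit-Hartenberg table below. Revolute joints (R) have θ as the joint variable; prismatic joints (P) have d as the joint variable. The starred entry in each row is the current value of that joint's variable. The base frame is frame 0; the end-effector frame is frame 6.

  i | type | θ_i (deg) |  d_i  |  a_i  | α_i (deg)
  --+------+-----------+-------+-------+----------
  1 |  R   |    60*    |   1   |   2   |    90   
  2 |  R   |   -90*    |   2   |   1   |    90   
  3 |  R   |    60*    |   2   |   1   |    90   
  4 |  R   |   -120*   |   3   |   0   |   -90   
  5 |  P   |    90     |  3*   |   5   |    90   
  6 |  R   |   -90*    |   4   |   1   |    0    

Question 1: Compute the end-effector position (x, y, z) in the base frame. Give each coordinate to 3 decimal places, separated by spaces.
after link 1: o_1 = (1.0000, 1.7321, 1.0000)
after link 2: o_2 = (2.7321, 0.7321, 0.0000)
after link 3: o_3 = (2.4821, -1.4330, -0.5000)
after link 4: o_4 = (1.1830, -0.6830, -3.0981)
after link 5: o_5 = (6.0466, -1.7590, -0.0670)
after link 6: o_6 = (5.3792, 2.0490, 1.3660)

5.379 2.049 1.366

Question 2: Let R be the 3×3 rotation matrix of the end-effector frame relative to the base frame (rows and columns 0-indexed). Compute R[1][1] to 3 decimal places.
-0.250

End-effector y-axis (col 1 of R) = (0.4330,-0.2500,0.8660)
R[1][1] = -0.2500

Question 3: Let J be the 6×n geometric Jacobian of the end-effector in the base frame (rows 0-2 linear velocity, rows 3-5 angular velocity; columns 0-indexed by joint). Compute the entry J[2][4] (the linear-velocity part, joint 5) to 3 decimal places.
-0.433

prismatic axis z_4 = (0.8995,0.0580,-0.4330)
J_v[:, 4] = z_4; J_ω[:, 4] = (0,0,0)
entry J[2][4] = -0.4330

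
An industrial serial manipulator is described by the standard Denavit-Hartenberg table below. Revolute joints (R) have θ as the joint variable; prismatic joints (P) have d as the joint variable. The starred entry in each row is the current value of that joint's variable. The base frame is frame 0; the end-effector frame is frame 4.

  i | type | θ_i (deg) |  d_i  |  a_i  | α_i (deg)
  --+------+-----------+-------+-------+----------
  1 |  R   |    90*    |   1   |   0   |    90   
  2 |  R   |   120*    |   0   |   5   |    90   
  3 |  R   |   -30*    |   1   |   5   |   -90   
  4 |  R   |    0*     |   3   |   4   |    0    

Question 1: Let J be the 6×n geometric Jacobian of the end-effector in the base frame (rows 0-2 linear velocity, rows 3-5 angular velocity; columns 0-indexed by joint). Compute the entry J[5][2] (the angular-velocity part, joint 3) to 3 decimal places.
axis z_2 = (0.0000,0.8660,0.5000); lever o_n−o_2 = (-1.9019,-3.7811,8.5490)
cross product → J_v[:, 2] = (9.2942,-0.9510,1.6471)
J_ω[:, 2] = z_2
entry J[5][2] = 0.5000

0.500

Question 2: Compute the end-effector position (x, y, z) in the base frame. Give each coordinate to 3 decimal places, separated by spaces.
-1.902 -6.281 13.879

after link 1: o_1 = (0.0000, 0.0000, 1.0000)
after link 2: o_2 = (-0.0000, -2.5000, 5.3301)
after link 3: o_3 = (-2.5000, -3.7990, 9.5801)
after link 4: o_4 = (-1.9019, -6.2811, 13.8792)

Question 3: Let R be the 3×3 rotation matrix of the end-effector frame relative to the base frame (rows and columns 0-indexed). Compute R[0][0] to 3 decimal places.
-0.500

End-effector x-axis (col 0 of R) = (-0.5000,-0.4330,0.7500)
R[0][0] = -0.5000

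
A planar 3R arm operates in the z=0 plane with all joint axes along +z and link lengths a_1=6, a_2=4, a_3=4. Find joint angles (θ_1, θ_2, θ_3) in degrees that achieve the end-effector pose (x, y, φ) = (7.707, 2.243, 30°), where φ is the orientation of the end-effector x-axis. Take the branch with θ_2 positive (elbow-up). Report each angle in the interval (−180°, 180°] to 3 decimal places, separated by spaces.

wrist centre = target − a_3·(cos φ, sin φ) = (4.2429, 0.2430)
cos θ_2 = (18.0612−6²−4²)/(2·6·4) = -0.7071; θ_2 = 134.9960° (elbow-up)
β = atan2(0.2430,4.2429) = 3.2779°; ψ = atan2(2.8286,3.1718) = 41.7270°
θ_1 = β − ψ = -38.4491°
θ_3 = φ − θ_1 − θ_2 = -66.5469° (wrapped to (-180°,180°])

-38.449 134.996 -66.547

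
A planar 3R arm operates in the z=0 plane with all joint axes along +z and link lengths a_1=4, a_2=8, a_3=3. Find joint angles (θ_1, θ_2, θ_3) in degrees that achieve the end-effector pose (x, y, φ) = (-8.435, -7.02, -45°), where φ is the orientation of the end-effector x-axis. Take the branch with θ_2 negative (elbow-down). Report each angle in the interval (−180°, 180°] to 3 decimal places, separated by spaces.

-135.011 -29.987 119.998

wrist centre = target − a_3·(cos φ, sin φ) = (-10.5563, -4.8987)
cos θ_2 = (135.4330−4²−8²)/(2·4·8) = 0.8661; θ_2 = -29.9869° (elbow-down)
β = atan2(-4.8987,-10.5563) = -155.1063°; ψ = atan2(-3.9984,10.9291) = -20.0950°
θ_1 = β − ψ = -135.0112°
θ_3 = φ − θ_1 − θ_2 = 119.9981° (wrapped to (-180°,180°])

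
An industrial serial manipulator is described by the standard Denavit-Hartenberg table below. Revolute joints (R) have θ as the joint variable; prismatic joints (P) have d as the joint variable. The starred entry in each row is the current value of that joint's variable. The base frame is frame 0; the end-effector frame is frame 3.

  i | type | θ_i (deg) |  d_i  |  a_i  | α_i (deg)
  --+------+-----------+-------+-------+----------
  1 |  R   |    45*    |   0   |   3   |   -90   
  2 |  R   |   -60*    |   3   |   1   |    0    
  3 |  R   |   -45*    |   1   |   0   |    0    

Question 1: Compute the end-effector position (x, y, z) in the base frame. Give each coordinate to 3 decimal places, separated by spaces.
after link 1: o_1 = (2.1213, 2.1213, 0.0000)
after link 2: o_2 = (0.3536, 4.5962, 0.8660)
after link 3: o_3 = (-0.3536, 5.3033, 0.8660)

-0.354 5.303 0.866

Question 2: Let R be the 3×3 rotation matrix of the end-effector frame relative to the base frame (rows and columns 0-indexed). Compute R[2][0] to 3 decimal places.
End-effector x-axis (col 0 of R) = (-0.1830,-0.1830,0.9659)
R[2][0] = 0.9659

0.966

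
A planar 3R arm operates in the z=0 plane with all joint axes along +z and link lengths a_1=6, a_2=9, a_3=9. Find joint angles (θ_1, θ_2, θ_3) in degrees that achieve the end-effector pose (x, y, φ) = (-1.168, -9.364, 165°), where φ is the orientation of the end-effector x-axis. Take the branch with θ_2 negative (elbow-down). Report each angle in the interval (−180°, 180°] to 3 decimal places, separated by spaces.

wrist centre = target − a_3·(cos φ, sin φ) = (7.5253, -11.6934)
cos θ_2 = (193.3656−6²−9²)/(2·6·9) = 0.7071; θ_2 = -45.0015° (elbow-down)
β = atan2(-11.6934,7.5253) = -57.2365°; ψ = atan2(-6.3641,12.3638) = -27.2366°
θ_1 = β − ψ = -29.9998°
θ_3 = φ − θ_1 − θ_2 = -119.9987° (wrapped to (-180°,180°])

-30.000 -45.001 -119.999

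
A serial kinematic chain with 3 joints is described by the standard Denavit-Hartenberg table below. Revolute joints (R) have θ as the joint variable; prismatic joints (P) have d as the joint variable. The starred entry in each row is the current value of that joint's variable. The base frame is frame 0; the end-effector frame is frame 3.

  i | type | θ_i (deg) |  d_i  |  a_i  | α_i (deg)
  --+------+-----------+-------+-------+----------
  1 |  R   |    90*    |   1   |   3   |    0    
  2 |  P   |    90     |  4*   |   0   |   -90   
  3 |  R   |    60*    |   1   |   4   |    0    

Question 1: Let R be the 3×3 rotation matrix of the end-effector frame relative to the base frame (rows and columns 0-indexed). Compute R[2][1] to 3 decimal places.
-0.500

End-effector y-axis (col 1 of R) = (0.8660,-0.0000,-0.5000)
R[2][1] = -0.5000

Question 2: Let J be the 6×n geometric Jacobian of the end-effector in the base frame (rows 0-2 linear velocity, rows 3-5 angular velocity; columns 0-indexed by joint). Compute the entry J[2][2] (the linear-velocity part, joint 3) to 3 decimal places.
axis z_2 = (-0.0000,-1.0000,0.0000); lever o_n−o_2 = (-2.0000,-1.0000,-3.4641)
cross product → J_v[:, 2] = (3.4641,-0.0000,-2.0000)
J_ω[:, 2] = z_2
entry J[2][2] = -2.0000

-2.000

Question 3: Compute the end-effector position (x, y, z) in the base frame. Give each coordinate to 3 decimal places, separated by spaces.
after link 1: o_1 = (0.0000, 3.0000, 1.0000)
after link 2: o_2 = (0.0000, 3.0000, 5.0000)
after link 3: o_3 = (-2.0000, 2.0000, 1.5359)

-2.000 2.000 1.536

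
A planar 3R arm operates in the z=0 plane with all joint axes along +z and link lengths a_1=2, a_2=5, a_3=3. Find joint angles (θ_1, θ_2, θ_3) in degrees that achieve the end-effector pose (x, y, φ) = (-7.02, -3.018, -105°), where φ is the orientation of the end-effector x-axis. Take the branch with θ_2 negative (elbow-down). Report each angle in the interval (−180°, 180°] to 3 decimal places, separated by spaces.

wrist centre = target − a_3·(cos φ, sin φ) = (-6.2435, -0.1202)
cos θ_2 = (38.9963−2²−5²)/(2·2·5) = 0.4998; θ_2 = -60.0123° (elbow-down)
β = atan2(-0.1202,-6.2435) = -178.8969°; ψ = atan2(-4.3307,4.4991) = -43.9073°
θ_1 = β − ψ = -134.9895°
θ_3 = φ − θ_1 − θ_2 = 90.0018° (wrapped to (-180°,180°])

-134.990 -60.012 90.002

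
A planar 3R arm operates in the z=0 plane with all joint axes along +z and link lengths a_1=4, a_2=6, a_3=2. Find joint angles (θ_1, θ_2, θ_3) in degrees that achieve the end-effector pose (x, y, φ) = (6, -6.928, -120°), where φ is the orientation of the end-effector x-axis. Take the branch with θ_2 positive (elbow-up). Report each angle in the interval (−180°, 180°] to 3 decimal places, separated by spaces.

-73.174 60.003 -106.829

wrist centre = target − a_3·(cos φ, sin φ) = (7.0000, -5.1959)
cos θ_2 = (75.9979−4²−6²)/(2·4·6) = 0.5000; θ_2 = 60.0029° (elbow-up)
β = atan2(-5.1959,7.0000) = -36.5857°; ψ = atan2(5.1963,6.9997) = 36.5886°
θ_1 = β − ψ = -73.1743°
θ_3 = φ − θ_1 − θ_2 = -106.8286° (wrapped to (-180°,180°])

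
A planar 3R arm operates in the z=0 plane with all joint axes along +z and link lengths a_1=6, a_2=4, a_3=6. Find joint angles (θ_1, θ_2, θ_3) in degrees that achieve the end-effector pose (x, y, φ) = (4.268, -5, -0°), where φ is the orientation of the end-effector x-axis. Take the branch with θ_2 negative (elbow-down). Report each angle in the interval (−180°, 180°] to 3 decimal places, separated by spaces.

wrist centre = target − a_3·(cos φ, sin φ) = (-1.7320, -5.0000)
cos θ_2 = (27.9998−6²−4²)/(2·6·4) = -0.5000; θ_2 = -120.0002° (elbow-down)
β = atan2(-5.0000,-1.7320) = -109.1061°; ψ = atan2(-3.4641,4.0000) = -40.8934°
θ_1 = β − ψ = -68.2127°
θ_3 = φ − θ_1 − θ_2 = -171.7871° (wrapped to (-180°,180°])

-68.213 -120.000 -171.787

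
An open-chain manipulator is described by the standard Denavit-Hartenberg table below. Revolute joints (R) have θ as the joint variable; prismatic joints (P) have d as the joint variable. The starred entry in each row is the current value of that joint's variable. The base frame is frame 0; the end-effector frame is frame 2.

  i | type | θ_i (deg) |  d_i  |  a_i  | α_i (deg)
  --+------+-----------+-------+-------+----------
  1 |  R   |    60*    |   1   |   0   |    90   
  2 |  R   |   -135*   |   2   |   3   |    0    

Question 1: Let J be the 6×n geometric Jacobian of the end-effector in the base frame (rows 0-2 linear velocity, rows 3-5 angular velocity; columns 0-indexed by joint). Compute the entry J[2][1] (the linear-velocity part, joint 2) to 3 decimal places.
axis z_1 = (0.8660,-0.5000,0.0000); lever o_n−o_1 = (0.6714,-2.8371,-2.1213)
cross product → J_v[:, 1] = (1.0607,1.8371,-2.1213)
J_ω[:, 1] = z_1
entry J[2][1] = -2.1213

-2.121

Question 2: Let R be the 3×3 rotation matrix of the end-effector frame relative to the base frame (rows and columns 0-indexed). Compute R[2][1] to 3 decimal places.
End-effector y-axis (col 1 of R) = (0.3536,0.6124,-0.7071)
R[2][1] = -0.7071

-0.707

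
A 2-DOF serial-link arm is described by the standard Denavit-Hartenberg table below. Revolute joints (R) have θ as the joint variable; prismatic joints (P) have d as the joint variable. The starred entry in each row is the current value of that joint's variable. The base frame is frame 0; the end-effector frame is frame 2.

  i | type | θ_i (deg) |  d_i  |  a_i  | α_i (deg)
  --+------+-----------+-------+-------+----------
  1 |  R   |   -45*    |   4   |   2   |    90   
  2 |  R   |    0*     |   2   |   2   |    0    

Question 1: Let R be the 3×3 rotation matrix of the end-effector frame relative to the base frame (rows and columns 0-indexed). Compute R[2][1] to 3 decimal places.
1.000

End-effector y-axis (col 1 of R) = (0.0000,0.0000,1.0000)
R[2][1] = 1.0000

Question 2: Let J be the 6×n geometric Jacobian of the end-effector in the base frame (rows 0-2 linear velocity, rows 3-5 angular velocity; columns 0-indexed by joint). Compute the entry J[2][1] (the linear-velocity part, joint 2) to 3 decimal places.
axis z_1 = (-0.7071,-0.7071,0.0000); lever o_n−o_1 = (0.0000,-2.8284,0.0000)
cross product → J_v[:, 1] = (0.0000,0.0000,2.0000)
J_ω[:, 1] = z_1
entry J[2][1] = 2.0000

2.000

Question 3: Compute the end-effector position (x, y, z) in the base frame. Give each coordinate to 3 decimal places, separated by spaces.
1.414 -4.243 4.000

after link 1: o_1 = (1.4142, -1.4142, 4.0000)
after link 2: o_2 = (1.4142, -4.2426, 4.0000)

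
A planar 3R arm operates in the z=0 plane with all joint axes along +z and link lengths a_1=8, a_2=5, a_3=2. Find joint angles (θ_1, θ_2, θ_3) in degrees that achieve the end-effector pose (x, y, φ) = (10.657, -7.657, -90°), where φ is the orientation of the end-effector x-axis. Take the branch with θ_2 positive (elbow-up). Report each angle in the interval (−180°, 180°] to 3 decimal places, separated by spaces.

-44.999 44.995 -89.997

wrist centre = target − a_3·(cos φ, sin φ) = (10.6570, -5.6570)
cos θ_2 = (145.5733−8²−5²)/(2·8·5) = 0.7072; θ_2 = 44.9952° (elbow-up)
β = atan2(-5.6570,10.6570) = -27.9605°; ψ = atan2(3.5352,11.5358) = 17.0381°
θ_1 = β − ψ = -44.9985°
θ_3 = φ − θ_1 − θ_2 = -89.9967° (wrapped to (-180°,180°])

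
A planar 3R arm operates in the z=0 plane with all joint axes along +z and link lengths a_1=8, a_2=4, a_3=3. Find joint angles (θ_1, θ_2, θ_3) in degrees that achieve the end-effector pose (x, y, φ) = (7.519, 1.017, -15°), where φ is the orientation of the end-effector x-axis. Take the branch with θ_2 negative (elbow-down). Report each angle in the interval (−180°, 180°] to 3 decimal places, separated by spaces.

wrist centre = target − a_3·(cos φ, sin φ) = (4.6212, 1.7935)
cos θ_2 = (24.5722−8²−4²)/(2·8·4) = -0.8661; θ_2 = -150.0039° (elbow-down)
β = atan2(1.7935,4.6212) = 21.2108°; ψ = atan2(-1.9998,4.5358) = -23.7921°
θ_1 = β − ψ = 45.0029°
θ_3 = φ − θ_1 − θ_2 = 90.0010° (wrapped to (-180°,180°])

45.003 -150.004 90.001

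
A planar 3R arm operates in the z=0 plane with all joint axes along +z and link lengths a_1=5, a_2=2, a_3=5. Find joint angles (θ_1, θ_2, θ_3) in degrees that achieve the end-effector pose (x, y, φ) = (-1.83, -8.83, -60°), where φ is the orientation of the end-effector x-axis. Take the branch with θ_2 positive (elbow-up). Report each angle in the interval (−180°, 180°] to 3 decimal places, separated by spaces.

wrist centre = target − a_3·(cos φ, sin φ) = (-4.3300, -4.4999)
cos θ_2 = (38.9978−5²−2²)/(2·5·2) = 0.4999; θ_2 = 60.0074° (elbow-up)
β = atan2(-4.4999,-4.3300) = -133.8979°; ψ = atan2(1.7322,5.9998) = 16.1038°
θ_1 = β − ψ = -150.0017°
θ_3 = φ − θ_1 − θ_2 = 29.9943° (wrapped to (-180°,180°])

-150.002 60.007 29.994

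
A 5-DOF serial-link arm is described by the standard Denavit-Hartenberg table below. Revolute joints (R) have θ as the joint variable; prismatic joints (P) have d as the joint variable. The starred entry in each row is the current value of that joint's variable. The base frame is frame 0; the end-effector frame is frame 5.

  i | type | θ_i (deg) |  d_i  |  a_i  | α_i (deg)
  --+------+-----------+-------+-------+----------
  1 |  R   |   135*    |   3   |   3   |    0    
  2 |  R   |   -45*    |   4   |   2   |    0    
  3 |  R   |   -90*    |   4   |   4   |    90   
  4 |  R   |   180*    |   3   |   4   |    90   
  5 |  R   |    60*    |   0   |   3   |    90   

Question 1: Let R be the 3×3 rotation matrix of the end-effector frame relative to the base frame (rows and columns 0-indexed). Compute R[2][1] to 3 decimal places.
End-effector y-axis (col 1 of R) = (0.0000,-0.0000,1.0000)
R[2][1] = 1.0000

1.000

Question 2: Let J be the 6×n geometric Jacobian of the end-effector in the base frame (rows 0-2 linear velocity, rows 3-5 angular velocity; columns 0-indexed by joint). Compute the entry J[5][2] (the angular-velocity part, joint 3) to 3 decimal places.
1.000

axis z_2 = (0.0000,0.0000,1.0000); lever o_n−o_2 = (-1.5000,-5.5981,4.0000)
cross product → J_v[:, 2] = (5.5981,-1.5000,0.0000)
J_ω[:, 2] = z_2
entry J[5][2] = 1.0000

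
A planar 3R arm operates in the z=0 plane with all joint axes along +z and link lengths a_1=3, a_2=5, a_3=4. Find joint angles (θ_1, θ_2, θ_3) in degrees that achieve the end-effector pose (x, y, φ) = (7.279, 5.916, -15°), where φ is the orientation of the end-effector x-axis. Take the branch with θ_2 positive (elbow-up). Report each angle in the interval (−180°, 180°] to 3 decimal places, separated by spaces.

45.011 29.986 -89.997

wrist centre = target − a_3·(cos φ, sin φ) = (3.4153, 6.9513)
cos θ_2 = (59.9845−3²−5²)/(2·3·5) = 0.8661; θ_2 = 29.9857° (elbow-up)
β = atan2(6.9513,3.4153) = 63.8342°; ψ = atan2(2.4989,7.3307) = 18.8233°
θ_1 = β − ψ = 45.0109°
θ_3 = φ − θ_1 − θ_2 = -89.9966° (wrapped to (-180°,180°])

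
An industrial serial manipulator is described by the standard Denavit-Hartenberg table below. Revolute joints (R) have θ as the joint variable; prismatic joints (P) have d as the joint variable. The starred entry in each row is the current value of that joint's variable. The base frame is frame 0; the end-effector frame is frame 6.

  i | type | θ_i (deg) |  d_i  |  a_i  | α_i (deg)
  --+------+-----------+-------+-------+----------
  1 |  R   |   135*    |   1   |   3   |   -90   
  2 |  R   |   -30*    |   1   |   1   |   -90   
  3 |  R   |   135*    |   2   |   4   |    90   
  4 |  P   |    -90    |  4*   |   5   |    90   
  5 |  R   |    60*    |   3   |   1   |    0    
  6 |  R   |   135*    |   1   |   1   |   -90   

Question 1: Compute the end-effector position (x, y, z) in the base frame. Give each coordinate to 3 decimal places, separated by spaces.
after link 1: o_1 = (-2.1213, 2.1213, 1.0000)
after link 2: o_2 = (-3.4408, 2.0266, 1.5000)
after link 3: o_3 = (-0.4159, 3.0016, -1.6463)
after link 4: o_4 = (1.6199, 4.9659, 4.0981)
after link 5: o_5 = (-0.9444, 5.3962, 5.8979)
after link 6: o_6 = (-2.2362, 5.4292, 5.3235)

-2.236 5.429 5.323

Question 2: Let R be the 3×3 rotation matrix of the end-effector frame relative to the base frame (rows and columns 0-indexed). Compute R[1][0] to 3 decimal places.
0.100

End-effector x-axis (col 0 of R) = (-0.3588,0.1000,-0.9280)
R[1][0] = 0.1000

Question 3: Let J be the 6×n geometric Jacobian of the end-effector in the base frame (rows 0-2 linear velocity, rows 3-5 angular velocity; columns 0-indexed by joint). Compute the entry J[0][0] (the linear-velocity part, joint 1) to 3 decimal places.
axis z_0 = ẑ; lever o_n−o_0 = (-2.2362,5.4292,5.3235)
cross product → J_v[:, 0] = (-5.4292,-2.2362,0.0000)
J_ω[:, 0] = z_0
entry J[0][0] = -5.4292

-5.429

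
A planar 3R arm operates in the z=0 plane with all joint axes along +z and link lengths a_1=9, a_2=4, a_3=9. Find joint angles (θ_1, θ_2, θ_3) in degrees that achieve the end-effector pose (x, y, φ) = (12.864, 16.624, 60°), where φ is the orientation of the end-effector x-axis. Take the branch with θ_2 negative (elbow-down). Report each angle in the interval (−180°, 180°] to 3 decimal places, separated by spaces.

wrist centre = target − a_3·(cos φ, sin φ) = (8.3640, 8.8298)
cos θ_2 = (147.9214−9²−4²)/(2·9·4) = 0.7072; θ_2 = -44.9891° (elbow-down)
β = atan2(8.8298,8.3640) = 46.5517°; ψ = atan2(-2.8279,11.8290) = -13.4451°
θ_1 = β − ψ = 59.9968°
θ_3 = φ − θ_1 − θ_2 = 44.9923° (wrapped to (-180°,180°])

59.997 -44.989 44.992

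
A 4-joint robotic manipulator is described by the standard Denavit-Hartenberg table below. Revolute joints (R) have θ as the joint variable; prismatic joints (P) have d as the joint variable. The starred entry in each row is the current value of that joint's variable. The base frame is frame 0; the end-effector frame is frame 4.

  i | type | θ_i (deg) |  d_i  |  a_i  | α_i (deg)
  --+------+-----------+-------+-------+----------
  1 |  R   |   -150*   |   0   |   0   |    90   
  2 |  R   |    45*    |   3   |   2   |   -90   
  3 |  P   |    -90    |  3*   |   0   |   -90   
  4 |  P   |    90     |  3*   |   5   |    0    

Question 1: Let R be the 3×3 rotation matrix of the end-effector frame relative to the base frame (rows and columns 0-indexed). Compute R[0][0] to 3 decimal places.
-0.612

End-effector x-axis (col 0 of R) = (-0.6124,-0.3536,-0.7071)
R[0][0] = -0.6124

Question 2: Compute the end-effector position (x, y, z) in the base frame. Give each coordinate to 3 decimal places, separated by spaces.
-5.787 0.123 2.121

after link 1: o_1 = (0.0000, 0.0000, 0.0000)
after link 2: o_2 = (-2.7247, 1.8910, 1.4142)
after link 3: o_3 = (-0.8876, 2.9516, 3.5355)
after link 4: o_4 = (-5.7866, 0.1232, 2.1213)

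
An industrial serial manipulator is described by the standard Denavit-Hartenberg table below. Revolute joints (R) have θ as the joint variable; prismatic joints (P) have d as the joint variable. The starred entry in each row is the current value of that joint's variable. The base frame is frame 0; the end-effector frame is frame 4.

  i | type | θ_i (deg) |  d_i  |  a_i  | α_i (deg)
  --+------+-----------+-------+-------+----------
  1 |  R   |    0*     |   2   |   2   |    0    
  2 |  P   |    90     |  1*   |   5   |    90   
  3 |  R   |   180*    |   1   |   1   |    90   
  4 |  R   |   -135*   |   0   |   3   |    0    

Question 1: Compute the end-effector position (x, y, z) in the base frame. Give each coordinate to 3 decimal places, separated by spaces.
after link 1: o_1 = (2.0000, 0.0000, 2.0000)
after link 2: o_2 = (2.0000, 5.0000, 3.0000)
after link 3: o_3 = (3.0000, 4.0000, 3.0000)
after link 4: o_4 = (0.8787, 6.1213, 3.0000)

0.879 6.121 3.000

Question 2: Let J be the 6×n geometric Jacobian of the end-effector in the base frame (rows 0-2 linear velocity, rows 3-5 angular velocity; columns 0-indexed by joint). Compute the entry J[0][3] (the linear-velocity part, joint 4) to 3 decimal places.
axis z_3 = (0.0000,0.0000,1.0000); lever o_n−o_3 = (-2.1213,2.1213,-0.0000)
cross product → J_v[:, 3] = (-2.1213,-2.1213,0.0000)
J_ω[:, 3] = z_3
entry J[0][3] = -2.1213

-2.121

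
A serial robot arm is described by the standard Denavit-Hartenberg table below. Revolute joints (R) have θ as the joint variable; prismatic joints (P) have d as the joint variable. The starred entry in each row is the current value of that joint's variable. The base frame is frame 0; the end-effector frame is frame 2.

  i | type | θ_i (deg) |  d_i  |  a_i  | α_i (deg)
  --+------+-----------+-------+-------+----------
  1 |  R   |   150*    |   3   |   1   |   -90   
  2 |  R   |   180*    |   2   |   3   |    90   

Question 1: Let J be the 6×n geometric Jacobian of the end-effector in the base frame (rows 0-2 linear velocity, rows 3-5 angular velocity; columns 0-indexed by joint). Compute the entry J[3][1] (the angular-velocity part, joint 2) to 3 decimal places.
axis z_1 = (-0.5000,-0.8660,0.0000); lever o_n−o_1 = (1.5981,-3.2321,-0.0000)
cross product → J_v[:, 1] = (0.0000,-0.0000,3.0000)
J_ω[:, 1] = z_1
entry J[3][1] = -0.5000

-0.500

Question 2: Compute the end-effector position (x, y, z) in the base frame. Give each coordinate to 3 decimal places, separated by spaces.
after link 1: o_1 = (-0.8660, 0.5000, 3.0000)
after link 2: o_2 = (0.7321, -2.7321, 3.0000)

0.732 -2.732 3.000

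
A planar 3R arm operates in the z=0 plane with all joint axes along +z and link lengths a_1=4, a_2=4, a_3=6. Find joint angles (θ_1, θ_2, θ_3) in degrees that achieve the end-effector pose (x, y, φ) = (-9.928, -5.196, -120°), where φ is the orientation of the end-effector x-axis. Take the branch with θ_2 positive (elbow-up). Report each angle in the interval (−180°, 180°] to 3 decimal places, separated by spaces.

149.996 60.006 29.998

wrist centre = target − a_3·(cos φ, sin φ) = (-6.9280, 0.0002)
cos θ_2 = (47.9972−4²−4²)/(2·4·4) = 0.4999; θ_2 = 60.0058° (elbow-up)
β = atan2(0.0002,-6.9280) = 179.9987°; ψ = atan2(3.4643,5.9996) = 30.0029°
θ_1 = β − ψ = 149.9958°
θ_3 = φ − θ_1 − θ_2 = 29.9983° (wrapped to (-180°,180°])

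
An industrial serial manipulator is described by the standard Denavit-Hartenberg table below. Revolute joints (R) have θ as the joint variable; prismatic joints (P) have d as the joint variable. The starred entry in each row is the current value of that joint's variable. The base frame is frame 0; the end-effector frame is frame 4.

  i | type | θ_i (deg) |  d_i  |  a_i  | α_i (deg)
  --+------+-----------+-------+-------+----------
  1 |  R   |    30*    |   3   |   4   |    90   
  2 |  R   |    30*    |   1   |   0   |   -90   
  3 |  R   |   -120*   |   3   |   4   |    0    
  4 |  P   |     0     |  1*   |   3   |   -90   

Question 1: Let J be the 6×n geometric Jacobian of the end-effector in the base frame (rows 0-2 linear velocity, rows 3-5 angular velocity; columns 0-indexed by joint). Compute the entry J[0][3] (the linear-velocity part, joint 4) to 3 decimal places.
prismatic axis z_3 = (-0.4330,-0.2500,0.8660)
J_v[:, 3] = z_3; J_ω[:, 3] = (0,0,0)
entry J[0][3] = -0.4330

-0.433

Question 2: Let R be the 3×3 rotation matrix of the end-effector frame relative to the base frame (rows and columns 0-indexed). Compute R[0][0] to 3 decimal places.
0.058

End-effector x-axis (col 0 of R) = (0.0580,-0.9665,-0.2500)
R[0][0] = 0.0580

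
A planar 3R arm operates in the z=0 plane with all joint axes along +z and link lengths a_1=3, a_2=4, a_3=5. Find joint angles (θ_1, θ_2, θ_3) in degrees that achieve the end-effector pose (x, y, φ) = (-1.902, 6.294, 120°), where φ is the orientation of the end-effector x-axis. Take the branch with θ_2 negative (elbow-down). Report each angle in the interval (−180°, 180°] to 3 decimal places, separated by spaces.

wrist centre = target − a_3·(cos φ, sin φ) = (0.5980, 1.9639)
cos θ_2 = (4.2144−3²−4²)/(2·3·4) = -0.8661; θ_2 = -150.0047° (elbow-down)
β = atan2(1.9639,0.5980) = 73.0645°; ψ = atan2(-1.9997,-0.4643) = -103.0706°
θ_1 = β − ψ = 176.1351°
θ_3 = φ − θ_1 − θ_2 = 93.8696° (wrapped to (-180°,180°])

176.135 -150.005 93.870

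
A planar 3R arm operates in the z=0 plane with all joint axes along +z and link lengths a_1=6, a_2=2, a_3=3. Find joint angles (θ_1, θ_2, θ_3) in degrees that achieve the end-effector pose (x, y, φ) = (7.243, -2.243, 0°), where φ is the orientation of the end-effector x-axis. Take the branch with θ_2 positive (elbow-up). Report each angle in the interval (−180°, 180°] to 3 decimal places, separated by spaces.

wrist centre = target − a_3·(cos φ, sin φ) = (4.2430, -2.2430)
cos θ_2 = (23.0341−6²−2²)/(2·6·2) = -0.7069; θ_2 = 134.9843° (elbow-up)
β = atan2(-2.2430,4.2430) = -27.8625°; ψ = atan2(1.4146,4.5862) = 17.1423°
θ_1 = β − ψ = -45.0049°
θ_3 = φ − θ_1 − θ_2 = -89.9794° (wrapped to (-180°,180°])

-45.005 134.984 -89.979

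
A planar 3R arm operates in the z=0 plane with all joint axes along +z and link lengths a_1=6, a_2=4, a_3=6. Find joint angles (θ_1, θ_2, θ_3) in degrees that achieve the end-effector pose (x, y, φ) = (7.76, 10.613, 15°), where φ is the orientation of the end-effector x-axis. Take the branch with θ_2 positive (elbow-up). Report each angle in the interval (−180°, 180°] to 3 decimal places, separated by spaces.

wrist centre = target − a_3·(cos φ, sin φ) = (1.9644, 9.0601)
cos θ_2 = (85.9442−6²−4²)/(2·6·4) = 0.7072; θ_2 = 44.9948° (elbow-up)
β = atan2(9.0601,1.9644) = 77.7663°; ψ = atan2(2.8282,8.8287) = 17.7623°
θ_1 = β − ψ = 60.0040°
θ_3 = φ − θ_1 − θ_2 = -89.9988° (wrapped to (-180°,180°])

60.004 44.995 -89.999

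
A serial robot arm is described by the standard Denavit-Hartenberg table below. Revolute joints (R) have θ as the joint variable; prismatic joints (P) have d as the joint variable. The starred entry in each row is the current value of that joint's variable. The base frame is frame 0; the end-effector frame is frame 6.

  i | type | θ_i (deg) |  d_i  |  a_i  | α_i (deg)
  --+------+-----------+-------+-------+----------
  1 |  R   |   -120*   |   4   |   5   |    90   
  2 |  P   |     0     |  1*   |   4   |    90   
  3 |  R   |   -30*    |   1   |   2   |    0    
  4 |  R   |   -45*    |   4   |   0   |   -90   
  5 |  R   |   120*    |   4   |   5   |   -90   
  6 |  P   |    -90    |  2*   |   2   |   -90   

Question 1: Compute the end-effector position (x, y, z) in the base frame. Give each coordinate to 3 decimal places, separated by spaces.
-12.601 -10.544 2.330

after link 1: o_1 = (-2.5000, -4.3301, 4.0000)
after link 2: o_2 = (-5.3660, -7.2942, 4.0000)
after link 3: o_3 = (-5.3660, -9.2942, 3.0000)
after link 4: o_4 = (-5.3660, -9.2942, -1.0000)
after link 5: o_5 = (-9.9622, -10.3549, 3.3301)
after link 6: o_6 = (-12.6012, -10.5444, 2.3301)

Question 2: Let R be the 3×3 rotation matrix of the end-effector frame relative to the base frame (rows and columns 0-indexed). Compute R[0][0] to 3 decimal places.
-0.707

End-effector x-axis (col 0 of R) = (-0.7071,-0.7071,0.0000)
R[0][0] = -0.7071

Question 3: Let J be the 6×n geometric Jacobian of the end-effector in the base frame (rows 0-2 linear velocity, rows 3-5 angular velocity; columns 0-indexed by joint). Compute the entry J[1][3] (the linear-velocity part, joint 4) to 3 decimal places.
7.235

axis z_3 = (-0.0000,0.0000,-1.0000); lever o_n−o_3 = (-7.2352,-1.2501,-0.6699)
cross product → J_v[:, 3] = (-1.2501,7.2352,0.0000)
J_ω[:, 3] = z_3
entry J[1][3] = 7.2352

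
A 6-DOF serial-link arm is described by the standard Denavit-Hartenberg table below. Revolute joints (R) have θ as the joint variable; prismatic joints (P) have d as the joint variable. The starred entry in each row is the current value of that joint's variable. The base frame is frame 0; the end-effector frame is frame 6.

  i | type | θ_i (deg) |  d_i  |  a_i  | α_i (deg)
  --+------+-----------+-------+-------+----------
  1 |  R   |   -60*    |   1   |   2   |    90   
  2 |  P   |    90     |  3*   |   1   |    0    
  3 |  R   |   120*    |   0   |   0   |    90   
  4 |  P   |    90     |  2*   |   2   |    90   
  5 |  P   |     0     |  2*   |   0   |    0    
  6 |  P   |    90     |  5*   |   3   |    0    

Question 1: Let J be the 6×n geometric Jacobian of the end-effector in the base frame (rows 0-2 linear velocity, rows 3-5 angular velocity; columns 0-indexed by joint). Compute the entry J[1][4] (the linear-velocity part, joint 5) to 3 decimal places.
prismatic axis z_4 = (-0.4330,0.7500,-0.5000)
J_v[:, 4] = z_4; J_ω[:, 4] = (0,0,0)
entry J[1][4] = 0.7500

0.750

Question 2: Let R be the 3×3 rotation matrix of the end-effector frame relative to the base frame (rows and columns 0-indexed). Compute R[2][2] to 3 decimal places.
-0.500

End-effector z-axis (col 2 of R) = (-0.4330,0.7500,-0.5000)
R[2][2] = -0.5000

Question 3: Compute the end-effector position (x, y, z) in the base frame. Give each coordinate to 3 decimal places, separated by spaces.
after link 1: o_1 = (1.0000, -1.7321, 1.0000)
after link 2: o_2 = (-1.5981, -3.2321, 2.0000)
after link 3: o_3 = (-1.5981, -3.2321, 2.0000)
after link 4: o_4 = (-3.8301, -3.3660, 3.7321)
after link 5: o_5 = (-4.6962, -1.8660, 2.7321)
after link 6: o_6 = (-7.6112, 3.1830, 2.8301)

-7.611 3.183 2.830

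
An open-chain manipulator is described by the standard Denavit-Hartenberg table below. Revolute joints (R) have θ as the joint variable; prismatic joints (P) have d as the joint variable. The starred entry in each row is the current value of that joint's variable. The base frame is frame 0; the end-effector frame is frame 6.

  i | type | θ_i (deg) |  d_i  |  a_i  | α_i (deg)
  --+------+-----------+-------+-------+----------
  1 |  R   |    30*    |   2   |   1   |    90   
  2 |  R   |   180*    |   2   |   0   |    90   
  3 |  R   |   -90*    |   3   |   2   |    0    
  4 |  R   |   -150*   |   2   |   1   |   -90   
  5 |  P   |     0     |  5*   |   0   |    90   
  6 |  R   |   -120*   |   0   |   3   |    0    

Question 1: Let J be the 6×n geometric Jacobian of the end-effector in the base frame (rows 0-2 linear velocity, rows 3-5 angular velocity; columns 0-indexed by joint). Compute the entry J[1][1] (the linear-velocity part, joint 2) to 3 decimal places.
axis z_1 = (0.5000,-0.8660,0.0000); lever o_n−o_1 = (0.7679,2.3301,5.0000)
cross product → J_v[:, 1] = (-4.3301,-2.5000,1.8301)
J_ω[:, 1] = z_1
entry J[1][1] = -2.5000

-2.500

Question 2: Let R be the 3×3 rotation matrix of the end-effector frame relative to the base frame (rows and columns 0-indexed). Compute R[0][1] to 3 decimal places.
End-effector y-axis (col 1 of R) = (0.5000,-0.8660,-0.0000)
R[0][1] = 0.5000

0.500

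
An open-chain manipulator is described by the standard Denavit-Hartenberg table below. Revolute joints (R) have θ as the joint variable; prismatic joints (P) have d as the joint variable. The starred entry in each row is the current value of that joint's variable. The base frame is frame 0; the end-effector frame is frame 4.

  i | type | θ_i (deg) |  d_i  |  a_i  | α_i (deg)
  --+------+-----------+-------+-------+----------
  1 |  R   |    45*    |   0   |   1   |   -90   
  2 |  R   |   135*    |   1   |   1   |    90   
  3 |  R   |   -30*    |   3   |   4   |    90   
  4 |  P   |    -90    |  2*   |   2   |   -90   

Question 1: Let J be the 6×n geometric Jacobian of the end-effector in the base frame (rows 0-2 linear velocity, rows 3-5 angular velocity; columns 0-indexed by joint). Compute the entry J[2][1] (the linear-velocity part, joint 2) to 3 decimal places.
axis z_1 = (-0.7071,0.7071,0.0000); lever o_n−o_1 = (0.6998,-3.1639,-3.1566)
cross product → J_v[:, 1] = (-2.2321,-2.2321,1.7424)
J_ω[:, 1] = z_1
entry J[2][1] = 1.7424

1.742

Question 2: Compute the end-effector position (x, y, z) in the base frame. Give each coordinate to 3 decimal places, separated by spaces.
1.407 -2.457 -3.157

after link 1: o_1 = (0.7071, 0.7071, 0.0000)
after link 2: o_2 = (-0.5000, 0.9142, -0.7071)
after link 3: o_3 = (0.6822, -0.7321, -5.2779)
after link 4: o_4 = (1.4069, -2.4568, -3.1566)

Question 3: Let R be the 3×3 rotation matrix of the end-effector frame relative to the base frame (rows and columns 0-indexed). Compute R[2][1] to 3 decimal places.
End-effector y-axis (col 1 of R) = (-0.8624,0.3624,-0.3536)
R[2][1] = -0.3536

-0.354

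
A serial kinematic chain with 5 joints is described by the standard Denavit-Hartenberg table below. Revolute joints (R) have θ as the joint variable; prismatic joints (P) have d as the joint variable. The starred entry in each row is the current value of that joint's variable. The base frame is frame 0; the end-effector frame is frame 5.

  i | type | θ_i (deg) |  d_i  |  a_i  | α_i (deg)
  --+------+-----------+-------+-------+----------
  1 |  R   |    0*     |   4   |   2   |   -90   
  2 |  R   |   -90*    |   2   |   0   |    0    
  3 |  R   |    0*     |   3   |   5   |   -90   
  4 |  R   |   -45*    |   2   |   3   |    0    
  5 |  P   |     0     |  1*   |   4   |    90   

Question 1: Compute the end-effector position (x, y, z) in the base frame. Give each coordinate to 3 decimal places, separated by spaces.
5.000 9.950 13.950

after link 1: o_1 = (2.0000, 0.0000, 4.0000)
after link 2: o_2 = (2.0000, 2.0000, 4.0000)
after link 3: o_3 = (2.0000, 5.0000, 9.0000)
after link 4: o_4 = (4.0000, 7.1213, 11.1213)
after link 5: o_5 = (5.0000, 9.9497, 13.9497)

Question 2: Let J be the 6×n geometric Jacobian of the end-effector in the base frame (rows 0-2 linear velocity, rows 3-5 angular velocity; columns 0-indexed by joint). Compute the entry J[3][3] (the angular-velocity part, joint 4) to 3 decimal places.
1.000

axis z_3 = (1.0000,0.0000,-0.0000); lever o_n−o_3 = (3.0000,4.9497,4.9497)
cross product → J_v[:, 3] = (0.0000,-4.9497,4.9497)
J_ω[:, 3] = z_3
entry J[3][3] = 1.0000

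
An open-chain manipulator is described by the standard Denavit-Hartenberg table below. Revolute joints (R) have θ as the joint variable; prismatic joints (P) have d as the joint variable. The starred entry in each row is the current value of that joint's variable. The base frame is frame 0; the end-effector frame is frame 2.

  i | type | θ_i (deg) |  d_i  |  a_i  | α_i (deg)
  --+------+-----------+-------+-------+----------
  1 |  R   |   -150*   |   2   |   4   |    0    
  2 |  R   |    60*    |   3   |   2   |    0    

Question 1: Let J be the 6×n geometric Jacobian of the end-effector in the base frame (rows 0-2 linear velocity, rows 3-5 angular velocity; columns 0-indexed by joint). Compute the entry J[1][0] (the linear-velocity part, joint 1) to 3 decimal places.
axis z_0 = ẑ; lever o_n−o_0 = (-3.4641,-4.0000,5.0000)
cross product → J_v[:, 0] = (4.0000,-3.4641,0.0000)
J_ω[:, 0] = z_0
entry J[1][0] = -3.4641

-3.464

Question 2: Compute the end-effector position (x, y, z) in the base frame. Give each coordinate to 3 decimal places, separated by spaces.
after link 1: o_1 = (-3.4641, -2.0000, 2.0000)
after link 2: o_2 = (-3.4641, -4.0000, 5.0000)

-3.464 -4.000 5.000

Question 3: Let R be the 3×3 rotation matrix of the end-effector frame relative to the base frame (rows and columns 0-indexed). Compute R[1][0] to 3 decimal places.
End-effector x-axis (col 0 of R) = (-0.0000,-1.0000,0.0000)
R[1][0] = -1.0000

-1.000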